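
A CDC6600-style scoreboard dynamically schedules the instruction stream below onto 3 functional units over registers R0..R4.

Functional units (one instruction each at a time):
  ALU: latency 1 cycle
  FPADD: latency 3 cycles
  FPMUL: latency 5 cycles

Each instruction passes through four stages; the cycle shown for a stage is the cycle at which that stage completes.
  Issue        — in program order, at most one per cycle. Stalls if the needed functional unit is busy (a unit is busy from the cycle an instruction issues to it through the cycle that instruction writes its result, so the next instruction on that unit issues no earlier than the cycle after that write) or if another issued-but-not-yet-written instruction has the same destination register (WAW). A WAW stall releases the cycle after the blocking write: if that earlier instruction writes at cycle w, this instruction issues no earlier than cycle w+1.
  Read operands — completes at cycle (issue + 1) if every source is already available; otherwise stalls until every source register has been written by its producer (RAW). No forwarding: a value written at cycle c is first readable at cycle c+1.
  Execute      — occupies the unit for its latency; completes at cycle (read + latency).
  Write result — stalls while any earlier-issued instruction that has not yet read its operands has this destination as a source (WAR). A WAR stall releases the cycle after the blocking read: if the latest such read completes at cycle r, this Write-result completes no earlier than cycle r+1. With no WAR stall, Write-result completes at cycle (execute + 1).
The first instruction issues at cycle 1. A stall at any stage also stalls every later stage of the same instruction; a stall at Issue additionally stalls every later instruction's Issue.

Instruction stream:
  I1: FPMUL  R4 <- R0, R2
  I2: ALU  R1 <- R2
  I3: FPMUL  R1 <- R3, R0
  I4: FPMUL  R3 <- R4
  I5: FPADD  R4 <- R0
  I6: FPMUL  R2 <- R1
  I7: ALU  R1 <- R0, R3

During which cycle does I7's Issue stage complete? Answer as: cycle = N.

cycle = 26

I1: IS=1 RO=2 EX=7 WR=8
I2: IS=2 RO=3 EX=4 WR=5
I3: IS=9 RO=10 EX=15 WR=16  [struct: FPMUL busy until I1 writes@8]
I4: IS=17 RO=18 EX=23 WR=24  [struct: FPMUL busy until I3 writes@16]
I5: IS=18 RO=19 EX=22 WR=23
I6: IS=25 RO=26 EX=31 WR=32  [struct: FPMUL busy until I4 writes@24]
I7: IS=26 RO=27 EX=28 WR=29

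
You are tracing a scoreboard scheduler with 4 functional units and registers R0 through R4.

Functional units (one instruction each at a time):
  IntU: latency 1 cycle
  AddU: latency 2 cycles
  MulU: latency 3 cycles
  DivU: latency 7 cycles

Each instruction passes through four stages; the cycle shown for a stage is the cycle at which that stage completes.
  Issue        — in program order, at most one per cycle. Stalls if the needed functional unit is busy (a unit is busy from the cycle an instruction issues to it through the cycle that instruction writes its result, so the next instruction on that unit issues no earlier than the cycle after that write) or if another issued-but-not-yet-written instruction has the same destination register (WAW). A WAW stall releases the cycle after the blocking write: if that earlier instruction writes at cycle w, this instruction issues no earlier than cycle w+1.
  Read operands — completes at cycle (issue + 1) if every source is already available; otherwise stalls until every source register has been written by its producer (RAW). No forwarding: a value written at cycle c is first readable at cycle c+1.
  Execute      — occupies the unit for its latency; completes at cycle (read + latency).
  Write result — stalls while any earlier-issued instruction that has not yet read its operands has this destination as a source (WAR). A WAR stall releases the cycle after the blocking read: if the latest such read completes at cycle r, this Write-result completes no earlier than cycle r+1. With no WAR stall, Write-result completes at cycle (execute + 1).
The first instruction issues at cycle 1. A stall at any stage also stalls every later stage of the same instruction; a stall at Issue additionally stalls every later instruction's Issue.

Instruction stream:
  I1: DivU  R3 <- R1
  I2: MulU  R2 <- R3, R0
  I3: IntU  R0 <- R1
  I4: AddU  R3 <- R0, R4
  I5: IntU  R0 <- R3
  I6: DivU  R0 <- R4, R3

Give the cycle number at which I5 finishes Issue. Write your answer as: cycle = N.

cycle = 13

c1: I1→DivU
c2: I1 RO | I2→MulU
c3: I3→IntU
c4: I3 RO
c5: I3 EX
c9: I1 EX
c10: I1 WR R3
c11: I2 RO | I4→AddU
c12: I3 WR R0
c13: I4 RO | I5→IntU
c14: I2 EX
c15: I2 WR R2 | I4 EX
c16: I4 WR R3
c17: I5 RO
c18: I5 EX
c19: I5 WR R0
c20: I6→DivU
c21: I6 RO
c28: I6 EX
c29: I6 WR R0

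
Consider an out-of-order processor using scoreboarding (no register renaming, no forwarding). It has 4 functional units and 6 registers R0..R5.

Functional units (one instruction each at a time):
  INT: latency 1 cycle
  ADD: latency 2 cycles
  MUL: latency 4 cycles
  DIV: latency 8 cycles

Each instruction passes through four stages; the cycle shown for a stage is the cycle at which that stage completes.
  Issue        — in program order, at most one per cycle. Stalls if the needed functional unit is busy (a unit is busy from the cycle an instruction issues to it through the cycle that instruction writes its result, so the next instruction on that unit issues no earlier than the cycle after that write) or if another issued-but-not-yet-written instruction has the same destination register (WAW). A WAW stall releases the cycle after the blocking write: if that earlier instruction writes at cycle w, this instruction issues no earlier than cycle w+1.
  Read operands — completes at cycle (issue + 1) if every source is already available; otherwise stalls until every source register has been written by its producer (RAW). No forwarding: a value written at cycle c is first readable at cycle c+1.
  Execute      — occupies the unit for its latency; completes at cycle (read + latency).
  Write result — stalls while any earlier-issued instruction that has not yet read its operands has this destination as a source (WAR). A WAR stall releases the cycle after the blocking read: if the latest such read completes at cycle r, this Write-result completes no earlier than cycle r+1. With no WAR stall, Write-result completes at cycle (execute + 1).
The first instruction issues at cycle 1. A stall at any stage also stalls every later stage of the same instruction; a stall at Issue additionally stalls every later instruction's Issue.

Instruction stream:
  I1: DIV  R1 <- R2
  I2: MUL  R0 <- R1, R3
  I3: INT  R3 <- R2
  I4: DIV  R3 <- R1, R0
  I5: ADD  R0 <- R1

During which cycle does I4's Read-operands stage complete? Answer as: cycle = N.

cycle 1: I1 issues→DIV
cycle 2: I1 reads | I2 issues→MUL
cycle 3: I3 issues→INT
cycle 4: I3 reads
cycle 5: I3 exec-done
cycle 10: I1 exec-done
cycle 11: I1 writes R1
cycle 12: I2 reads
cycle 13: I3 writes R3
cycle 14: I4 issues→DIV
cycle 16: I2 exec-done
cycle 17: I2 writes R0
cycle 18: I4 reads | I5 issues→ADD
cycle 19: I5 reads
cycle 21: I5 exec-done
cycle 22: I5 writes R0
cycle 26: I4 exec-done
cycle 27: I4 writes R3

cycle = 18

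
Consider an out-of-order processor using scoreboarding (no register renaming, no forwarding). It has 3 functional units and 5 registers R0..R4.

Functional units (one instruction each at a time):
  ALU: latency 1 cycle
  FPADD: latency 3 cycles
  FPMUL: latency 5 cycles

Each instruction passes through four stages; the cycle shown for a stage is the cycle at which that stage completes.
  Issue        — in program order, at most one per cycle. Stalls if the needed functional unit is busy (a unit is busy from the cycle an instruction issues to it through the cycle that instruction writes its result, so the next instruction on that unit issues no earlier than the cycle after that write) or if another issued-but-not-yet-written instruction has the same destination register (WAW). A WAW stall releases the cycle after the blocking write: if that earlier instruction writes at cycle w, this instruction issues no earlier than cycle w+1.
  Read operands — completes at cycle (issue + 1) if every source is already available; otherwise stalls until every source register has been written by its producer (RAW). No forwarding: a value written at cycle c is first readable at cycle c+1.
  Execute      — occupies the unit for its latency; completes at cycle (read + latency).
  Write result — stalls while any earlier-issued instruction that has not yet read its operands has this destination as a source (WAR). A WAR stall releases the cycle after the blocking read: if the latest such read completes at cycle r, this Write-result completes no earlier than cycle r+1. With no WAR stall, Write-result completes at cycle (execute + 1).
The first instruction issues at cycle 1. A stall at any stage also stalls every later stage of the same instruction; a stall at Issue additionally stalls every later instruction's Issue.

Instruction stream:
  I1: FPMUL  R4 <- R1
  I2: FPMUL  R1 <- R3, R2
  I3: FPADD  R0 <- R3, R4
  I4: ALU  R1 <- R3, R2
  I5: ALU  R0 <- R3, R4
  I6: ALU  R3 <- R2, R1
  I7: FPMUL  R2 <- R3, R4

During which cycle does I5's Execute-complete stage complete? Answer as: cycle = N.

cycle = 23

c1: I1→FPMUL
c2: I1 RO
c7: I1 EX
c8: I1 WR R4
c9: I2→FPMUL
c10: I2 RO · I3→FPADD
c11: I3 RO
c14: I3 EX
c15: I2 EX · I3 WR R0
c16: I2 WR R1
c17: I4→ALU
c18: I4 RO
c19: I4 EX
c20: I4 WR R1
c21: I5→ALU
c22: I5 RO
c23: I5 EX
c24: I5 WR R0
c25: I6→ALU
c26: I6 RO · I7→FPMUL
c27: I6 EX
c28: I6 WR R3
c29: I7 RO
c34: I7 EX
c35: I7 WR R2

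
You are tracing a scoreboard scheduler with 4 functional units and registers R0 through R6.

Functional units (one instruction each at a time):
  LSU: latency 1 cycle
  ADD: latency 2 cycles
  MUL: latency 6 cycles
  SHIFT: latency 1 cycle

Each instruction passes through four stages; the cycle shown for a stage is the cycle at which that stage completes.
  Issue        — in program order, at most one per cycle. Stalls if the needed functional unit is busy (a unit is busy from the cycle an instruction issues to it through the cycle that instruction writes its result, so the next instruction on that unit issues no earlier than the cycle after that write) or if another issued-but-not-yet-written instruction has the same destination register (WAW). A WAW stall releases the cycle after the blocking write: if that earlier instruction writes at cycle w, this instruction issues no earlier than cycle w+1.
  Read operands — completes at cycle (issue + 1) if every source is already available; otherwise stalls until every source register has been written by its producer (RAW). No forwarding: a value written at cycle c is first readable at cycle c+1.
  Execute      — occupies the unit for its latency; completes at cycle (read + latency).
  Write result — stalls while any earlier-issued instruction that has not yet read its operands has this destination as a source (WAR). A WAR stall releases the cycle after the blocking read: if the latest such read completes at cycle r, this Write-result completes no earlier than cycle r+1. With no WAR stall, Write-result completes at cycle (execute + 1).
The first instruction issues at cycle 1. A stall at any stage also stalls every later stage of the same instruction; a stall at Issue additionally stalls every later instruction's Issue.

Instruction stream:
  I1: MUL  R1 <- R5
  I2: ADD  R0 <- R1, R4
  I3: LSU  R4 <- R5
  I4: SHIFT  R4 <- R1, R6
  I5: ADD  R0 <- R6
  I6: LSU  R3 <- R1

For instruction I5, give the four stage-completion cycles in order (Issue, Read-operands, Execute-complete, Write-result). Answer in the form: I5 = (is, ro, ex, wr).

I5 = (14, 15, 17, 18)

cycle 1: I1 issues→MUL
cycle 2: I1 reads, I2 issues→ADD
cycle 3: I3 issues→LSU
cycle 4: I3 reads
cycle 5: I3 exec-done
cycle 8: I1 exec-done
cycle 9: I1 writes R1
cycle 10: I2 reads
cycle 11: I3 writes R4
cycle 12: I2 exec-done, I4 issues→SHIFT
cycle 13: I2 writes R0, I4 reads
cycle 14: I4 exec-done, I5 issues→ADD
cycle 15: I4 writes R4, I5 reads, I6 issues→LSU
cycle 16: I6 reads
cycle 17: I5 exec-done, I6 exec-done
cycle 18: I5 writes R0, I6 writes R3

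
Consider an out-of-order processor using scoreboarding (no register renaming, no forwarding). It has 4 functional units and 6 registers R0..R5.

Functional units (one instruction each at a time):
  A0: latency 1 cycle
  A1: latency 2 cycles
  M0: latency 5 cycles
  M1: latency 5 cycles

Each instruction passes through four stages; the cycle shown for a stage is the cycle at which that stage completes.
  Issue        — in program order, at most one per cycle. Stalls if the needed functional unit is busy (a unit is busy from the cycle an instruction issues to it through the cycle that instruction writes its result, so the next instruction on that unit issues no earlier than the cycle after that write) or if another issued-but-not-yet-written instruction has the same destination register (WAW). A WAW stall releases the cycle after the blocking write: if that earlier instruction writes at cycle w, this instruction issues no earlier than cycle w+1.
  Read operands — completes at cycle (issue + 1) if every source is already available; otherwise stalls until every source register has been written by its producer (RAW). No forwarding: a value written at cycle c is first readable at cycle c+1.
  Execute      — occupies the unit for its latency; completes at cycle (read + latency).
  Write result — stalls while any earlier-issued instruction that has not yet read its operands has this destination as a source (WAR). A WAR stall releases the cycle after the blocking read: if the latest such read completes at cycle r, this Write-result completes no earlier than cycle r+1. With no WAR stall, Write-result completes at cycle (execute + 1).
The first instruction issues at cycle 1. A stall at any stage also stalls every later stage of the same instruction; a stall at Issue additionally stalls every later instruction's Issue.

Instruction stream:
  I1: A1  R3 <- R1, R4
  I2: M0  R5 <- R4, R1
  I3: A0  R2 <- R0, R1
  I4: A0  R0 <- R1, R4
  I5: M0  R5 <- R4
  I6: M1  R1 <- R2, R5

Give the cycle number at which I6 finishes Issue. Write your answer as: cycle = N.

  I1 | 1 | 2 | 4 | 5
  I2 | 2 | 3 | 8 | 9
  I3 | 3 | 4 | 5 | 6
  I4 | 7 | 8 | 9 | 10   struct: A0 busy until I3 writes@6
  I5 | 10 | 11 | 16 | 17   struct: M0 busy until I2 writes@9
  I6 | 11 | 18 | 23 | 24   RAW R5: wait I5 write@17

cycle = 11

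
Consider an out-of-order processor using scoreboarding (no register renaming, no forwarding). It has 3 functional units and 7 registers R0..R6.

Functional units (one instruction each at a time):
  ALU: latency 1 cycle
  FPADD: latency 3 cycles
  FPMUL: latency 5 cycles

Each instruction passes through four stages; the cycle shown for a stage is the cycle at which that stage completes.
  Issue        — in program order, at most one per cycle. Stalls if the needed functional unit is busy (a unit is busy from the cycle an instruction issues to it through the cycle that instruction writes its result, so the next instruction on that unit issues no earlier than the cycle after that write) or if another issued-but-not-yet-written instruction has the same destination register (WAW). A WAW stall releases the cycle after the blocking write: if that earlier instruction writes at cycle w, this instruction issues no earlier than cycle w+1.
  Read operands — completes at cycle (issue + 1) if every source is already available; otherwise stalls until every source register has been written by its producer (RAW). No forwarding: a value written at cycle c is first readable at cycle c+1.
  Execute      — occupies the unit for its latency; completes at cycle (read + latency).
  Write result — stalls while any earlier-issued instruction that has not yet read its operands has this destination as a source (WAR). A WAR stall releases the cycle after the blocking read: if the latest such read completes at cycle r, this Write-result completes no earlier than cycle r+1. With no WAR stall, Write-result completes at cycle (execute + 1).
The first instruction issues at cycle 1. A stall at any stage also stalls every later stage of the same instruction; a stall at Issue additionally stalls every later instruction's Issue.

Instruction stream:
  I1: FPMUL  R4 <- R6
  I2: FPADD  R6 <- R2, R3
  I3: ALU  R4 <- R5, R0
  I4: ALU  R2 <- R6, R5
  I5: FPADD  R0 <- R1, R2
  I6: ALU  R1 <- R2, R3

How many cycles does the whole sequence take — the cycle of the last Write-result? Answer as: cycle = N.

t=1  I1→FPMUL
t=2  I1 RO | I2→FPADD
t=3  I2 RO
t=6  I2 EX
t=7  I1 EX | I2 WR R6
t=8  I1 WR R4
t=9  I3→ALU
t=10  I3 RO
t=11  I3 EX
t=12  I3 WR R4
t=13  I4→ALU
t=14  I4 RO | I5→FPADD
t=15  I4 EX
t=16  I4 WR R2
t=17  I5 RO | I6→ALU
t=18  I6 RO
t=19  I6 EX
t=20  I5 EX | I6 WR R1
t=21  I5 WR R0

cycle = 21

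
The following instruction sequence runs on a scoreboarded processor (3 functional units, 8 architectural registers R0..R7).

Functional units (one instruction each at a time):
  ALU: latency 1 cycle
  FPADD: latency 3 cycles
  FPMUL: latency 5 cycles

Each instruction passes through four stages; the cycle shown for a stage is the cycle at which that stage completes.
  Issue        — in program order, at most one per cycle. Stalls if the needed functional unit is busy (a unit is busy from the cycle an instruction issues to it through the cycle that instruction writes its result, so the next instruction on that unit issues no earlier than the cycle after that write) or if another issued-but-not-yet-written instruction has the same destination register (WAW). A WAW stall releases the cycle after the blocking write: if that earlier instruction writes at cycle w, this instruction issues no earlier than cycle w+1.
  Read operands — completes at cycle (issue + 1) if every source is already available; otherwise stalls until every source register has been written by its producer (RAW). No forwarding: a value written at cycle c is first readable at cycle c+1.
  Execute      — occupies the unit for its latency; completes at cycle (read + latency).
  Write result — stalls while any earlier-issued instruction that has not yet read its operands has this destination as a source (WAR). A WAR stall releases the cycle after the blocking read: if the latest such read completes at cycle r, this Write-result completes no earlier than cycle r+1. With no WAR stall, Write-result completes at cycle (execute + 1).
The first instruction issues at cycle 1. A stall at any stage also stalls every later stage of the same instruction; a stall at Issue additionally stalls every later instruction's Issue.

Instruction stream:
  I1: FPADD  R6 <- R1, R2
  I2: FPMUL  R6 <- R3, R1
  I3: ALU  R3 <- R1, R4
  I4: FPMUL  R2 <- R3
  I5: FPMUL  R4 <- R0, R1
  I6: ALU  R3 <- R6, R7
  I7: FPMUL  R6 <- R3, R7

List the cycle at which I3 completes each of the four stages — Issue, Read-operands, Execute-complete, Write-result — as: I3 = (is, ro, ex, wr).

I3 = (8, 9, 10, 11)

I1: IS=1 RO=2 EX=5 WR=6
I2: IS=7 RO=8 EX=13 WR=14  [WAW R6: wait I1 write@6]
I3: IS=8 RO=9 EX=10 WR=11
I4: IS=15 RO=16 EX=21 WR=22  [struct: FPMUL busy until I2 writes@14]
I5: IS=23 RO=24 EX=29 WR=30  [struct: FPMUL busy until I4 writes@22]
I6: IS=24 RO=25 EX=26 WR=27
I7: IS=31 RO=32 EX=37 WR=38  [struct: FPMUL busy until I5 writes@30]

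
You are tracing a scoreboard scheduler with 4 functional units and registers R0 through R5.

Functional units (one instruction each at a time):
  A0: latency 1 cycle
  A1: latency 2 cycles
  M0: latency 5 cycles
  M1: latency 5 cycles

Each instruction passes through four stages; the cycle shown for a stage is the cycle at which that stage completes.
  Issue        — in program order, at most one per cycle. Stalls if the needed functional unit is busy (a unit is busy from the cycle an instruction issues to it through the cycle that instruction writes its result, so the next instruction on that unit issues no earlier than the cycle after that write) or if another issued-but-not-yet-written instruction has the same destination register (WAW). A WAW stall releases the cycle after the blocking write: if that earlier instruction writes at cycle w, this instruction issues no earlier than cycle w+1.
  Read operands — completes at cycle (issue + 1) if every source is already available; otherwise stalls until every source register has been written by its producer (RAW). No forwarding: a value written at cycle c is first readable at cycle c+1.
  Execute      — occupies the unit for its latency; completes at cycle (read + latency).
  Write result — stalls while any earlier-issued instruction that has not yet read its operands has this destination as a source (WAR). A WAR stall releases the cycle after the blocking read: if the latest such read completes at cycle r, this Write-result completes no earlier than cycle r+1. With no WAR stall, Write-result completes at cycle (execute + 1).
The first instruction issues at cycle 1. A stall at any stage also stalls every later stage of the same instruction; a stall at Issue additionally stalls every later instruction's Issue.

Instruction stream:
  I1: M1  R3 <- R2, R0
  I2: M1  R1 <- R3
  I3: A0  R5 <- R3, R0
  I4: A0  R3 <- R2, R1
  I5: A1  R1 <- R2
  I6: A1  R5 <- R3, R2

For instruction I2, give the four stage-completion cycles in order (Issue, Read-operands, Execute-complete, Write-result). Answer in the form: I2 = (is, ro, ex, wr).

c1: I1 issues→M1
c2: I1 reads
c7: I1 exec-done
c8: I1 writes R3
c9: I2 issues→M1
c10: I2 reads · I3 issues→A0
c11: I3 reads
c12: I3 exec-done
c13: I3 writes R5
c14: I4 issues→A0
c15: I2 exec-done
c16: I2 writes R1
c17: I4 reads · I5 issues→A1
c18: I4 exec-done · I5 reads
c19: I4 writes R3
c20: I5 exec-done
c21: I5 writes R1
c22: I6 issues→A1
c23: I6 reads
c25: I6 exec-done
c26: I6 writes R5

I2 = (9, 10, 15, 16)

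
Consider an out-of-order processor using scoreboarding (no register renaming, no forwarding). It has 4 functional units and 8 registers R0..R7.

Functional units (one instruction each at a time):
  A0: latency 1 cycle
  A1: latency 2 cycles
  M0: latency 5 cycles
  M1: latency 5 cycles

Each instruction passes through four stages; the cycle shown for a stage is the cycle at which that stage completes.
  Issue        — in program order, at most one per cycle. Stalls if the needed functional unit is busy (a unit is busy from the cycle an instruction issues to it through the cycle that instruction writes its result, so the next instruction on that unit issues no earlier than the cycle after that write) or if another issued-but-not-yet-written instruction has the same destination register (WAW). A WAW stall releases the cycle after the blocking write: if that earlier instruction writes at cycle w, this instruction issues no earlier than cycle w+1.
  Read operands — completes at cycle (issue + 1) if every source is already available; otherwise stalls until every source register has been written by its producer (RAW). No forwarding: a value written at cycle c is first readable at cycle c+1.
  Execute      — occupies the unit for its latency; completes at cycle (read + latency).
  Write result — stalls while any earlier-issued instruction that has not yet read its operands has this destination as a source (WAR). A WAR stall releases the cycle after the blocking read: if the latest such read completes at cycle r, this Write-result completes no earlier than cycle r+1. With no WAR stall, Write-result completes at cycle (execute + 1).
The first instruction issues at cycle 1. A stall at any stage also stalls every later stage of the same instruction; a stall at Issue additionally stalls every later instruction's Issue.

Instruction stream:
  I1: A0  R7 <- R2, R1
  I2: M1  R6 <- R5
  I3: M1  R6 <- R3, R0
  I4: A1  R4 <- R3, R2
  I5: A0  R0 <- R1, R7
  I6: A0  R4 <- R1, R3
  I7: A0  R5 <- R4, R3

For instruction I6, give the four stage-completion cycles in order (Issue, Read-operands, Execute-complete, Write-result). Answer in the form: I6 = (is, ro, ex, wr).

I6 = (16, 17, 18, 19)

cycle 1: I1 dispatched to A0
cycle 2: I1 operands ready | I2 dispatched to M1
cycle 3: I1 complete | I2 operands ready
cycle 4: R7←I1
cycle 8: I2 complete
cycle 9: R6←I2
cycle 10: I3 dispatched to M1
cycle 11: I3 operands ready | I4 dispatched to A1
cycle 12: I4 operands ready | I5 dispatched to A0
cycle 13: I5 operands ready
cycle 14: I4 complete | I5 complete
cycle 15: R4←I4 | R0←I5
cycle 16: I3 complete | I6 dispatched to A0
cycle 17: R6←I3 | I6 operands ready
cycle 18: I6 complete
cycle 19: R4←I6
cycle 20: I7 dispatched to A0
cycle 21: I7 operands ready
cycle 22: I7 complete
cycle 23: R5←I7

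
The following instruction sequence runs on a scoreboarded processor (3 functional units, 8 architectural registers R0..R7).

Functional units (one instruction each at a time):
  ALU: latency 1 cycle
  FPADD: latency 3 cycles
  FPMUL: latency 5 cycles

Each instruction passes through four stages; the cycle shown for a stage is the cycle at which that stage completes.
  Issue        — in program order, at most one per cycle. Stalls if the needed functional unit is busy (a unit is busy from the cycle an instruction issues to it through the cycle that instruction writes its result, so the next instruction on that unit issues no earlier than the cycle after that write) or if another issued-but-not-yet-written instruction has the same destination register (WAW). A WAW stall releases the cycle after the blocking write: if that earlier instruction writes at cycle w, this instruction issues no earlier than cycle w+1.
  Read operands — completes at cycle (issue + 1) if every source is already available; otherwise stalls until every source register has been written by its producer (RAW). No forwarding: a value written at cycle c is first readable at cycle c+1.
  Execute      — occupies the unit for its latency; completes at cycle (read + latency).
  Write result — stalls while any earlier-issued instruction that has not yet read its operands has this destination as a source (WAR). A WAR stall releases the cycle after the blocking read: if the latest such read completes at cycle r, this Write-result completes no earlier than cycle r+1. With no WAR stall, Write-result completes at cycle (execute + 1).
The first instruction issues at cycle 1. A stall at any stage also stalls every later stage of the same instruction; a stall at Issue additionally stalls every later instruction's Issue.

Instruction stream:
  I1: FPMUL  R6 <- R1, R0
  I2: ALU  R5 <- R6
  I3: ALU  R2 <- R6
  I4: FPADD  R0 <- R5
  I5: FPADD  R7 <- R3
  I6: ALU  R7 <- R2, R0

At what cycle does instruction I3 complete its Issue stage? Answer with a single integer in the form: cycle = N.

[1] I1 issues→FPMUL
[2] I1 reads; I2 issues→ALU
[7] I1 exec-done
[8] I1 writes R6
[9] I2 reads
[10] I2 exec-done
[11] I2 writes R5
[12] I3 issues→ALU
[13] I3 reads; I4 issues→FPADD
[14] I3 exec-done; I4 reads
[15] I3 writes R2
[17] I4 exec-done
[18] I4 writes R0
[19] I5 issues→FPADD
[20] I5 reads
[23] I5 exec-done
[24] I5 writes R7
[25] I6 issues→ALU
[26] I6 reads
[27] I6 exec-done
[28] I6 writes R7

cycle = 12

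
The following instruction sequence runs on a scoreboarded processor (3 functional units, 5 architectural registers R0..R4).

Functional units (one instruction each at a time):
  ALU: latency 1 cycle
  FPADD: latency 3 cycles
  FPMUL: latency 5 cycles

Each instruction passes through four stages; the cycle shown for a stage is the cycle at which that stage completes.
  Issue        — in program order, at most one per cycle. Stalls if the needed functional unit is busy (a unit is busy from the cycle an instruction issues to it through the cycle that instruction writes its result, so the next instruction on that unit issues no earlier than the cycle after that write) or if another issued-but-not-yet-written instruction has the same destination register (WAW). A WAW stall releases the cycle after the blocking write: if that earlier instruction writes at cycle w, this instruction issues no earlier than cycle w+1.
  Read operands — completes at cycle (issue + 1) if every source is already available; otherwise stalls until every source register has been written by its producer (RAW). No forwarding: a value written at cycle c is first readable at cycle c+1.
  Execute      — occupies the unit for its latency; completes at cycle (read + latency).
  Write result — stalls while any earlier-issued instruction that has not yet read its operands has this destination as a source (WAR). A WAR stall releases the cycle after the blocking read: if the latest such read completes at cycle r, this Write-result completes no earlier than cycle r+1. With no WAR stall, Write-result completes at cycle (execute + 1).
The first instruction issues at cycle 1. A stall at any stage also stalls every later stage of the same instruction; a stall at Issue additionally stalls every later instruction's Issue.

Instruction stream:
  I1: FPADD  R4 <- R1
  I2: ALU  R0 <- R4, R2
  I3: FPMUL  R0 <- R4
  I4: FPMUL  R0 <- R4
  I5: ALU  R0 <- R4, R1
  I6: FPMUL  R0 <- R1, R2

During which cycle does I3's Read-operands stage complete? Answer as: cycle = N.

  I1 | 1 | 2 | 5 | 6
  I2 | 2 | 7 | 8 | 9   RAW R4: wait I1 write@6
  I3 | 10 | 11 | 16 | 17   WAW R0: wait I2 write@9
  I4 | 18 | 19 | 24 | 25   struct: FPMUL busy until I3 writes@17
  I5 | 26 | 27 | 28 | 29   WAW R0: wait I4 write@25
  I6 | 30 | 31 | 36 | 37   WAW R0: wait I5 write@29

cycle = 11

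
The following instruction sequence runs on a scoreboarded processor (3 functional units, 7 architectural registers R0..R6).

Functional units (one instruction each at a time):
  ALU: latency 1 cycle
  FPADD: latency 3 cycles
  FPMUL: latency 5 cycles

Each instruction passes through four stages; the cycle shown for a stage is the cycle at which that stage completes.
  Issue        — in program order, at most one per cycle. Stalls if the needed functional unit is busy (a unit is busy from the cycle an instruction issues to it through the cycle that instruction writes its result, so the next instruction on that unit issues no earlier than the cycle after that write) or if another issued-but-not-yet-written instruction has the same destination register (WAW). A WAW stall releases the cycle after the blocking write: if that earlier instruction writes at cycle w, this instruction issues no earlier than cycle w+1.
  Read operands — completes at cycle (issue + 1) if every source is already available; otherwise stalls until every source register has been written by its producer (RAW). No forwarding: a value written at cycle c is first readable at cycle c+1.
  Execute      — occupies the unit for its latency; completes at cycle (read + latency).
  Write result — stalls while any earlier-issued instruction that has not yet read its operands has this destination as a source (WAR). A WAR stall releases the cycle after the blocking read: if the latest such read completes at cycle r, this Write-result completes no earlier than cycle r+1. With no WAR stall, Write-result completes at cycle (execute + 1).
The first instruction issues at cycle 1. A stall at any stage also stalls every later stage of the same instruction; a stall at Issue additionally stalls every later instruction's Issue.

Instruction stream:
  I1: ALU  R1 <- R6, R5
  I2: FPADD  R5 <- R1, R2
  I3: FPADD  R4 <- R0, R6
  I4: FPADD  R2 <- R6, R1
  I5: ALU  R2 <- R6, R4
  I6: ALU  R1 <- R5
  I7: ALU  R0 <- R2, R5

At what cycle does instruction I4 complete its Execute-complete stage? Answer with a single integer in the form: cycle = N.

t=1  I1 dispatched to ALU
t=2  I1 operands ready | I2 dispatched to FPADD
t=3  I1 complete
t=4  R1←I1
t=5  I2 operands ready
t=8  I2 complete
t=9  R5←I2
t=10  I3 dispatched to FPADD
t=11  I3 operands ready
t=14  I3 complete
t=15  R4←I3
t=16  I4 dispatched to FPADD
t=17  I4 operands ready
t=20  I4 complete
t=21  R2←I4
t=22  I5 dispatched to ALU
t=23  I5 operands ready
t=24  I5 complete
t=25  R2←I5
t=26  I6 dispatched to ALU
t=27  I6 operands ready
t=28  I6 complete
t=29  R1←I6
t=30  I7 dispatched to ALU
t=31  I7 operands ready
t=32  I7 complete
t=33  R0←I7

cycle = 20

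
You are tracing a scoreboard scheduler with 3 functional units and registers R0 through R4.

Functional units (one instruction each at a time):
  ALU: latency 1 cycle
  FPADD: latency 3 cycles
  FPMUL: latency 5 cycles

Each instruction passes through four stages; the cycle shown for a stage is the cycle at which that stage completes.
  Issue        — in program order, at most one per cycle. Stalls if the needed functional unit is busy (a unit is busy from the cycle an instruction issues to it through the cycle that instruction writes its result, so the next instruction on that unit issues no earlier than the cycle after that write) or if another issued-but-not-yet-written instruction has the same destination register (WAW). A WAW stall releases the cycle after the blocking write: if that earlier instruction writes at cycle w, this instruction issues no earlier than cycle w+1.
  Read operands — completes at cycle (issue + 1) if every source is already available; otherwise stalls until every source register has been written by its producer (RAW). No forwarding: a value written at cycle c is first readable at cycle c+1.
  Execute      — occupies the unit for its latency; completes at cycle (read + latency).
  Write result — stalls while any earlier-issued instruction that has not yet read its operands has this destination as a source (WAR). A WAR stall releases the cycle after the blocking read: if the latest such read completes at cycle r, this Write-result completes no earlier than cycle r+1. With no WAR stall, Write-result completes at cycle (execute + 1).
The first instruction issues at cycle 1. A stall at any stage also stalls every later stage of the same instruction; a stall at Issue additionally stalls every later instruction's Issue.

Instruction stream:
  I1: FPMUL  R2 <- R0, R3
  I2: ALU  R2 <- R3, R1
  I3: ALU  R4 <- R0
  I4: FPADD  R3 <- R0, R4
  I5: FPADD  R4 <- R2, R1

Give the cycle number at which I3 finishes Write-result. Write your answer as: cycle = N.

c1: I1 issues→FPMUL
c2: I1 reads
c7: I1 exec-done
c8: I1 writes R2
c9: I2 issues→ALU
c10: I2 reads
c11: I2 exec-done
c12: I2 writes R2
c13: I3 issues→ALU
c14: I3 reads · I4 issues→FPADD
c15: I3 exec-done
c16: I3 writes R4
c17: I4 reads
c20: I4 exec-done
c21: I4 writes R3
c22: I5 issues→FPADD
c23: I5 reads
c26: I5 exec-done
c27: I5 writes R4

cycle = 16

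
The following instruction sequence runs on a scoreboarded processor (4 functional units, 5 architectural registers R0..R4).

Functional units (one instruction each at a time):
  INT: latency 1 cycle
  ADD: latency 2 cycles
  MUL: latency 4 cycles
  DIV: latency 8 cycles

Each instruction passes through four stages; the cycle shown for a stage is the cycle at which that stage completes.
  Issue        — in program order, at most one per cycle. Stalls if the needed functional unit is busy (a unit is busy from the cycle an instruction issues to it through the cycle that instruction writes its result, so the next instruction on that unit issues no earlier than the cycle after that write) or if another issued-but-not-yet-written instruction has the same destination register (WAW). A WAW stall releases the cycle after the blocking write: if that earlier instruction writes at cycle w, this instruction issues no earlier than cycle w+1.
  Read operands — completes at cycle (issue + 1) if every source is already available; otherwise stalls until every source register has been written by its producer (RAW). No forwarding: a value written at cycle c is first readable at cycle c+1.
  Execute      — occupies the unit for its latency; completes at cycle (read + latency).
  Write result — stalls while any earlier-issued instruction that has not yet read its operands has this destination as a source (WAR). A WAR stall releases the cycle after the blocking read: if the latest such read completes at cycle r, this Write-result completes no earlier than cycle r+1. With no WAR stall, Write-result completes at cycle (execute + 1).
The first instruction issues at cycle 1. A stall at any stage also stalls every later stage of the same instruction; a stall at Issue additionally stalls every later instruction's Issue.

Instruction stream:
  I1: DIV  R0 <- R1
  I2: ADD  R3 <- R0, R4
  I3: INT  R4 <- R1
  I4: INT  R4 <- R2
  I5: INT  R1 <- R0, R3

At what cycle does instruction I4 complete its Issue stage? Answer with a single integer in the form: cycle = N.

I1 -> (1, 2, 10, 11)
I2 -> (2, 12, 14, 15)  // RAW R0: wait I1 write@11
I3 -> (3, 4, 5, 13)  // WAR R4: wait I2 read@12
I4 -> (14, 15, 16, 17)  // struct: INT busy until I3 writes@13
I5 -> (18, 19, 20, 21)  // struct: INT busy until I4 writes@17

cycle = 14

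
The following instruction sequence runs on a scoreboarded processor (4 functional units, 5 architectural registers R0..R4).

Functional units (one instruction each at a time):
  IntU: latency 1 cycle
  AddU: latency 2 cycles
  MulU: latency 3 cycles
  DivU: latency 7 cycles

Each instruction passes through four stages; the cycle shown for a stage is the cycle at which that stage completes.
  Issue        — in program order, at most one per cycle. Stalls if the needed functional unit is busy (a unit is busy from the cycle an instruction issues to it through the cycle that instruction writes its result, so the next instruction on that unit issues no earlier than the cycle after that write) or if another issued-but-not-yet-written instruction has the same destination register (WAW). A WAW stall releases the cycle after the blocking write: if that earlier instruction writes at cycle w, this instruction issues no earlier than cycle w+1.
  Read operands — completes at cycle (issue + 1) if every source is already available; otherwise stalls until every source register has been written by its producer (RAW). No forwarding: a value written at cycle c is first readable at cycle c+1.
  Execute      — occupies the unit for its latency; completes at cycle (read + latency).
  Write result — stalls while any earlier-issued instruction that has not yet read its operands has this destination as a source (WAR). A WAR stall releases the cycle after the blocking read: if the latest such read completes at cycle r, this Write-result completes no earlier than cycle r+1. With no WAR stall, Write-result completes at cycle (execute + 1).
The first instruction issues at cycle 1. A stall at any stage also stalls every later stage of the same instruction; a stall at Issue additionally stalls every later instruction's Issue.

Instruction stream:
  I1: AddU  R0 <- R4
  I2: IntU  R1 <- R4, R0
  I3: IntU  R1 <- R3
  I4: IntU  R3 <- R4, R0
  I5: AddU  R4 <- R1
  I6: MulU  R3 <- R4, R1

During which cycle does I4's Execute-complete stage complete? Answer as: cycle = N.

cycle = 15

  I1 | 1 | 2 | 4 | 5
  I2 | 2 | 6 | 7 | 8   RAW R0: wait I1 write@5
  I3 | 9 | 10 | 11 | 12   struct: IntU busy until I2 writes@8
  I4 | 13 | 14 | 15 | 16   struct: IntU busy until I3 writes@12
  I5 | 14 | 15 | 17 | 18
  I6 | 17 | 19 | 22 | 23   WAW R3: wait I4 write@16 · RAW R4: wait I5 write@18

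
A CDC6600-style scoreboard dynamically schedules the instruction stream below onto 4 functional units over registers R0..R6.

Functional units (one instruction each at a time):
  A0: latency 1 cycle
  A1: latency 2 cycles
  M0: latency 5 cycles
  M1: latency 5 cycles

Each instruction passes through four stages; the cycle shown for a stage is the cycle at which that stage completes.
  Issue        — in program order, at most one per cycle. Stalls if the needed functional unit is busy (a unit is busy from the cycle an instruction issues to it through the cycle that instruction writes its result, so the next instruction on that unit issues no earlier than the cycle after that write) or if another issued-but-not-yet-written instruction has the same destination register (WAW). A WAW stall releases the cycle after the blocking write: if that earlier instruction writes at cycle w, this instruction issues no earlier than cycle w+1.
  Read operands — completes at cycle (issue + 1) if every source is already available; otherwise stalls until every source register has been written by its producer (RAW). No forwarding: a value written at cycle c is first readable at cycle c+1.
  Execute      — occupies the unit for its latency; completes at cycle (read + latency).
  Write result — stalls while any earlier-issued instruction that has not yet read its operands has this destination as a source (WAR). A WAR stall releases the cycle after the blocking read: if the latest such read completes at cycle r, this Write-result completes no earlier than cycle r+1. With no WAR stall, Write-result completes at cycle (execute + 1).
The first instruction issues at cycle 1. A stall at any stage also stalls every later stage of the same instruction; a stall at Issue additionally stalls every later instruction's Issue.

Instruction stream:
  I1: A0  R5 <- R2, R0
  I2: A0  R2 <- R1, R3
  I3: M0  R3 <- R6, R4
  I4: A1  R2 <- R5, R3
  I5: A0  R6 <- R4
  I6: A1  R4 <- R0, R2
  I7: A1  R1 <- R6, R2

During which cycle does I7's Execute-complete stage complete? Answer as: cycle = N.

cycle = 26

[I1] 1/2/3/4
[I2] 5/6/7/8  (struct: A0 busy until I1 writes@4)
[I3] 6/7/12/13
[I4] 9/14/16/17  (WAW R2: wait I2 write@8; RAW R3: wait I3 write@13)
[I5] 10/11/12/13
[I6] 18/19/21/22  (struct: A1 busy until I4 writes@17)
[I7] 23/24/26/27  (struct: A1 busy until I6 writes@22)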